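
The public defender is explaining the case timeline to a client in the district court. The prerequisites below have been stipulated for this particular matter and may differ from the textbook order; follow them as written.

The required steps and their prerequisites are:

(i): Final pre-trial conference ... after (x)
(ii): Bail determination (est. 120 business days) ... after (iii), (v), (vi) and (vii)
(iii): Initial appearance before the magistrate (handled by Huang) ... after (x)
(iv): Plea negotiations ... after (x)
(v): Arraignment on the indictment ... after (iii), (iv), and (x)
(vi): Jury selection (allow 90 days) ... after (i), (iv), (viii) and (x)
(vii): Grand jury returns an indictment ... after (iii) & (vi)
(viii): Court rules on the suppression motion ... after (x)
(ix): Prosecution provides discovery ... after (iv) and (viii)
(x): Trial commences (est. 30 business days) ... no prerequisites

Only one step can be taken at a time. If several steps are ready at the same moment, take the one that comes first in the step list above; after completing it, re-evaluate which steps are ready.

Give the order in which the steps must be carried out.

(x) (i) (iii) (iv) (v) (viii) (vi) (vii) (ii) (ix)

Only (x) has no prerequisites, so it is first.
Ready: (i), (iii), (iv) and (viii). (i) is listed earlier → (i).
(iii), (iv) and (viii) are all available; (iii) is listed earlier → (iii).
Ready: (iv) and (viii). (iv) is listed earlier → (iv).
(v) now also ready, so the ready set is {(v), (viii)}; (v) is listed earlier → (v).
Next only (viii) has its prerequisites met → (viii).
(vi) and (ix) are both available; (vi) is listed earlier → (vi).
Now (vii) and (ix) have their prerequisites met. (vii) is listed earlier, so (vii) next.
Ready: (ii) and (ix). (ii) is listed earlier → (ii).
(ix) needed (iv) and (viii), now all done → (ix).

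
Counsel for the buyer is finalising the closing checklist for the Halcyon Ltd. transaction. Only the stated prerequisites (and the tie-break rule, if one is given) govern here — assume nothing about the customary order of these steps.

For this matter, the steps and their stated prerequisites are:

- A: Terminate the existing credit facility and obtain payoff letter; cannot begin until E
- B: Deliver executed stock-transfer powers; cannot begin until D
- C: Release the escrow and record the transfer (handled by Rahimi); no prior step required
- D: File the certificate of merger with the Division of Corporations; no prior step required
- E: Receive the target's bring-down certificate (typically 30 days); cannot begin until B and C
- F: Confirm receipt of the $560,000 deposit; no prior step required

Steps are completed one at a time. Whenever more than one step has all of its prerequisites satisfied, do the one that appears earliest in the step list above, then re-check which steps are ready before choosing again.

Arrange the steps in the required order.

C, D and F have no prerequisites; C is listed earlier, so C is first.
D and F are both available; D is listed earlier → D.
B and F are both available; B is listed earlier → B.
E now also ready, so the ready set is {E, F}; E is listed earlier → E.
A now also ready, so the ready set is {A, F}; A is listed earlier → A.
That leaves F as the only ready step → F.

C D B E A F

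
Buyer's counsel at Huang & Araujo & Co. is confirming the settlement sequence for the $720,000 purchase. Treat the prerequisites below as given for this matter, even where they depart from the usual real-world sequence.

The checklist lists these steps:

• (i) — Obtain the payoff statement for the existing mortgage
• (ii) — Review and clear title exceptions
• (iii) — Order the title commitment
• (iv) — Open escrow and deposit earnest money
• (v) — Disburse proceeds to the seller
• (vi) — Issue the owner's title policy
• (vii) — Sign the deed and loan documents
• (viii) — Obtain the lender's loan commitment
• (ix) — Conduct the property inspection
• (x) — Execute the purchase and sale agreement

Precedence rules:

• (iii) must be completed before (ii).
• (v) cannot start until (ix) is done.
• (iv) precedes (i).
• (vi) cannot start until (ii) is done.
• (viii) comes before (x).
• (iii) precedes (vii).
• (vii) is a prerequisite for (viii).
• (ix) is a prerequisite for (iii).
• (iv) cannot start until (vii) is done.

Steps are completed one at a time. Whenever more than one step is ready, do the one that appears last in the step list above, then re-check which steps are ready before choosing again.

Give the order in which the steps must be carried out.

(ix), (v), (iii), (vii), (viii), (x), (iv), (ii), (vi), (i)

(ix) is the only step with nothing outstanding, so it goes first.
(v) and (iii) are both available; (v) is listed later → (v).
(iii) needed (ix), now all done → (iii).
Now (vii) and (ii) have their prerequisites met. (vii) is listed later, so (vii) next.
(viii) and (iv) now also ready, so the ready set is {(viii), (iv), (ii)}; (viii) is listed later → (viii).
(x), (iv) and (ii) are all available; (x) is listed later → (x).
(iv) and (ii) are both available; (iv) is listed later → (iv).
(i) now also ready, so the ready set is {(ii), (i)}; (ii) is listed later → (ii).
(vi) now also ready, so the ready set is {(vi), (i)}; (vi) is listed later → (vi).
That leaves (i) as the only ready step → (i).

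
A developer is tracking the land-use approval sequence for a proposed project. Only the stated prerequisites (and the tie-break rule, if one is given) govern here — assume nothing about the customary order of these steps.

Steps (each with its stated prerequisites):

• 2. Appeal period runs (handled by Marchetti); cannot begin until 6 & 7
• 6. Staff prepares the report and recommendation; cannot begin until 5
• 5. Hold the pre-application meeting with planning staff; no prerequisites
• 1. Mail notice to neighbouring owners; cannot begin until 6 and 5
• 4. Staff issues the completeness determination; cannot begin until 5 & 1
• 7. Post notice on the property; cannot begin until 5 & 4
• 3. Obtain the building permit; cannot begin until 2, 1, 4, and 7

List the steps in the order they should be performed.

5, 6, 1, 4, 7, 2, 3

5 is the only step with nothing outstanding, so it goes first.
6 needed 5, now all done → 6.
1 is the only step now ready → 1.
4 is the only step now ready → 4.
That leaves 7 as the only ready step → 7.
That leaves 2 as the only ready step → 2.
3 needed 2, 1, 4 and 7, now all done → 3.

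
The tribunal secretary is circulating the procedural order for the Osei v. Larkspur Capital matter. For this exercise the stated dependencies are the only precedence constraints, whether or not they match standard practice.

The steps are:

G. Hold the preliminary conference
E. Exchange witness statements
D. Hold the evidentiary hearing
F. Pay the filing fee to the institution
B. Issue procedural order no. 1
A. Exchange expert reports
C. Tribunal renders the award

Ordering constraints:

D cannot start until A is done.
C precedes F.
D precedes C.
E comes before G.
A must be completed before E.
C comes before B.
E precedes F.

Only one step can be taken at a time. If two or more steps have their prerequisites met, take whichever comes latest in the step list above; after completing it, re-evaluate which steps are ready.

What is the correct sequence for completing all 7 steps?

A, D, C, B, E, F, G

A is the only step with nothing outstanding, so it goes first.
D and E are both available; D is listed later → D.
C now also ready, so the ready set is {C, E}; C is listed later → C.
B now also ready, so the ready set is {B, E}; B is listed later → B.
That leaves E as the only ready step → E.
F and G are both available; F is listed later → F.
G needed E, now all done → G.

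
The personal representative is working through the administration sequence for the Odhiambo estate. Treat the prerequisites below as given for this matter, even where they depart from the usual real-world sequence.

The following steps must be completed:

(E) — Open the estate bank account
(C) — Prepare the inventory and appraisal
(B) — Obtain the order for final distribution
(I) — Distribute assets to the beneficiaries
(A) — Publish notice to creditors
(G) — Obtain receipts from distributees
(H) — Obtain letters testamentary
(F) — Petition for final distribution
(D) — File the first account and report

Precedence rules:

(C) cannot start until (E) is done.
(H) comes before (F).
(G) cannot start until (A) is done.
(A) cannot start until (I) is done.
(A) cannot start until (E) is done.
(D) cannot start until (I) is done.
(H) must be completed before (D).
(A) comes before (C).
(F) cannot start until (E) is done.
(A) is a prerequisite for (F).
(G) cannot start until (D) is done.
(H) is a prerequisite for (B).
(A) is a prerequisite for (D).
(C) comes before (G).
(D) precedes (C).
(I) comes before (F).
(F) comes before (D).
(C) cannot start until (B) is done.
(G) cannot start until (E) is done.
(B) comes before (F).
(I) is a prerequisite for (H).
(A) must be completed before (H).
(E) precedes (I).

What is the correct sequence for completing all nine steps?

(E) (I) (A) (H) (B) (F) (D) (C) (G)

(E) has no prerequisites → (E) first.
(I) needed (E), now all done → (I).
(A) is the only step now ready → (A).
That leaves (H) as the only ready step → (H).
(B) needed (H), now all done → (B).
(F) needed (E), (B), (I), (A) and (H), now all done → (F).
(D) is the only step now ready → (D).
(C) needed (E), (B), (A) and (D), now all done → (C).
(G) needed (E), (C), (A) and (D), now all done → (G).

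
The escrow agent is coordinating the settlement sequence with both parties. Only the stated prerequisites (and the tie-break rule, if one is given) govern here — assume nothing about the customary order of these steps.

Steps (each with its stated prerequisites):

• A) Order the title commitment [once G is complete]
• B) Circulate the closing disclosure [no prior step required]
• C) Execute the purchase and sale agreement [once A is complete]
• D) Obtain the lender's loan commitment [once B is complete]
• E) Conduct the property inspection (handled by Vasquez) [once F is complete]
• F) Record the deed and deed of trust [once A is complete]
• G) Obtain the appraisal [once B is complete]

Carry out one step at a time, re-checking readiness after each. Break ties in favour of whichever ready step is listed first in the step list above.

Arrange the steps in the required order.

B → D → G → A → C → F → E

Only B has no prerequisites, so it is first.
Now D and G have their prerequisites met. D is listed earlier, so D next.
That leaves G as the only ready step → G.
Next only A has its prerequisites met → A.
Ready: C and F. C is listed earlier → C.
F needed A, now all done → F.
E needed F, now all done → E.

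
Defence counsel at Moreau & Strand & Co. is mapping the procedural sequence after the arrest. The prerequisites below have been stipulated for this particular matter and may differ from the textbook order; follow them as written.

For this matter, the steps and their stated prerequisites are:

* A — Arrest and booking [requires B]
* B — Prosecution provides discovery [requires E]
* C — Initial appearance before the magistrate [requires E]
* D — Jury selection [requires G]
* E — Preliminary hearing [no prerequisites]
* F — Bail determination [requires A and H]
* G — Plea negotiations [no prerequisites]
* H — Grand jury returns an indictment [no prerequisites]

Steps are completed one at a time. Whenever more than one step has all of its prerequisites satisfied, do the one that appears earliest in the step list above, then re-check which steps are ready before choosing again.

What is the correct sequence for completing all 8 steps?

Nothing is required for E, G and H. E is listed earlier → E first.
Ready: B, C, G and H. B is listed earlier → B.
A now also ready, so the ready set is {A, C, G, H}; A is listed earlier → A.
Ready: C, G and H. C is listed earlier → C.
Now G and H have their prerequisites met. G is listed earlier, so G next.
D now also ready, so the ready set is {D, H}; D is listed earlier → D.
Next only H has its prerequisites met → H.
That leaves F as the only ready step → F.

E B A C G D H F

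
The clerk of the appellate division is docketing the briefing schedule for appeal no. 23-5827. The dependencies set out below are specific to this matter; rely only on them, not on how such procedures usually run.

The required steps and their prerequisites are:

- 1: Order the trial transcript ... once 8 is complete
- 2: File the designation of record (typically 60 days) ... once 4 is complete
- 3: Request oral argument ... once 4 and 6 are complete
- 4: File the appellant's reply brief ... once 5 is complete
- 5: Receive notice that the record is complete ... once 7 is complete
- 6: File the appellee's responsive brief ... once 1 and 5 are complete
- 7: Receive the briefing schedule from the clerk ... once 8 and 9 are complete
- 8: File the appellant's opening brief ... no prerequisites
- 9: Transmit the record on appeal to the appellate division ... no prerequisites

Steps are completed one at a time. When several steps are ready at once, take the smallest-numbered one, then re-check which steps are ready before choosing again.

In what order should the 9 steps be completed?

8 → 1 → 9 → 7 → 5 → 4 → 2 → 6 → 3

8 and 9 have no prerequisites; 8 has the earlier label, so 8 is first.
1 and 9 are both available; 1 has the earlier label → 1.
Next only 9 has its prerequisites met → 9.
Next only 7 has its prerequisites met → 7.
5 is the only step now ready → 5.
Now 4 and 6 have their prerequisites met. 4 has the earlier label, so 4 next.
Ready: 2 and 6. 2 has the earlier label → 2.
That leaves 6 as the only ready step → 6.
That leaves 3 as the only ready step → 3.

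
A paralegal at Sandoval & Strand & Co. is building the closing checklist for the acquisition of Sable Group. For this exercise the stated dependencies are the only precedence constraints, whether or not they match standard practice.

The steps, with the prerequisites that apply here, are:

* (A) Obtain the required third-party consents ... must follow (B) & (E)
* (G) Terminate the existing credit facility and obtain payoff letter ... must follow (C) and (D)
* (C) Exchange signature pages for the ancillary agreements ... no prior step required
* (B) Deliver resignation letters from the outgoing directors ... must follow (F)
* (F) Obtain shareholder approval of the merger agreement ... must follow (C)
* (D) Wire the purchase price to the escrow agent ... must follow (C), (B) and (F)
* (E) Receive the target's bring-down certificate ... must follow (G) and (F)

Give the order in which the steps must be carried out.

(C), (F), (B), (D), (G), (E), (A)

Only (C) has no prerequisites, so it is first.
(F) needed (C), now all done → (F).
(B) needed (F), now all done → (B).
(D) needed (C), (B) and (F), now all done → (D).
(G) needed (C) and (D), now all done → (G).
(E) needed (G) and (F), now all done → (E).
That leaves (A) as the only ready step → (A).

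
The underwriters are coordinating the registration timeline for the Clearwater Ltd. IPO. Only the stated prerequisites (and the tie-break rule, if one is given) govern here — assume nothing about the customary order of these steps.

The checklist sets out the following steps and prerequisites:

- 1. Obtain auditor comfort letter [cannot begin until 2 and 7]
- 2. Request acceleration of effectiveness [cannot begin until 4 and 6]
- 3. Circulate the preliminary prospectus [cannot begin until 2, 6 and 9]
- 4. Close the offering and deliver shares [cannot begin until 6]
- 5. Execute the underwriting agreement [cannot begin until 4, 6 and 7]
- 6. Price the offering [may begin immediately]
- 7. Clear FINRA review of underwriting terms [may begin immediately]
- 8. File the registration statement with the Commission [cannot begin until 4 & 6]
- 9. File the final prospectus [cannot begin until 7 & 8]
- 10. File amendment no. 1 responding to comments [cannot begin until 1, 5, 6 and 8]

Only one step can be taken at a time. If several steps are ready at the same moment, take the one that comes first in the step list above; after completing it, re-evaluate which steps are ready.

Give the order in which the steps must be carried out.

6 → 4 → 2 → 7 → 1 → 5 → 8 → 9 → 3 → 10

6 and 7 have no prerequisites; 6 is listed earlier, so 6 is first.
Ready: 4 and 7. 4 is listed earlier → 4.
2 and 8 now also ready, so the ready set is {2, 7, 8}; 2 is listed earlier → 2.
Now 7 and 8 have their prerequisites met. 7 is listed earlier, so 7 next.
1, 5 and 8 are all available; 1 is listed earlier → 1.
Ready: 5 and 8. 5 is listed earlier → 5.
That leaves 8 as the only ready step → 8.
Now 9 and 10 have their prerequisites met. 9 is listed earlier, so 9 next.
3 now also ready, so the ready set is {3, 10}; 3 is listed earlier → 3.
That leaves 10 as the only ready step → 10.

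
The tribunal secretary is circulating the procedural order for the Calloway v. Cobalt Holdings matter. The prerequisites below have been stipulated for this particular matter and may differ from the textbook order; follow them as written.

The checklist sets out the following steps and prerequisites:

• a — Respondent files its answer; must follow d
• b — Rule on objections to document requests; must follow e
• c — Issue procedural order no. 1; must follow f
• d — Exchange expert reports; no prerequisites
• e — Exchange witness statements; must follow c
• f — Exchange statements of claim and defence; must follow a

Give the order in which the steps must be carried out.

d has no prerequisites → d first.
That leaves a as the only ready step → a.
f needed a, now all done → f.
c needed f, now all done → c.
e needed c, now all done → e.
b needed e, now all done → b.

d → a → f → c → e → b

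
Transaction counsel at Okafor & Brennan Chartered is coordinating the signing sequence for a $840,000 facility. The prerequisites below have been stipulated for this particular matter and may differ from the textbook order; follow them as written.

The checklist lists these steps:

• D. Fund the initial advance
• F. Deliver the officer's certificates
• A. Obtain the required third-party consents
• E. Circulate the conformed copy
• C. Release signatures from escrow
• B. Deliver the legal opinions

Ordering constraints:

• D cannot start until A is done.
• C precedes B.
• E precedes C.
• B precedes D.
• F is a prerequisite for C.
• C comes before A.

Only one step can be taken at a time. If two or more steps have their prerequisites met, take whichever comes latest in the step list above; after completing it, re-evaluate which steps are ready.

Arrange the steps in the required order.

E, F, C, B, A, D

Nothing is required for E and F. E is listed later → E first.
F is the only step now ready → F.
Next only C has its prerequisites met → C.
B and A are both available; B is listed later → B.
A needed C, now all done → A.
D needed B and A, now all done → D.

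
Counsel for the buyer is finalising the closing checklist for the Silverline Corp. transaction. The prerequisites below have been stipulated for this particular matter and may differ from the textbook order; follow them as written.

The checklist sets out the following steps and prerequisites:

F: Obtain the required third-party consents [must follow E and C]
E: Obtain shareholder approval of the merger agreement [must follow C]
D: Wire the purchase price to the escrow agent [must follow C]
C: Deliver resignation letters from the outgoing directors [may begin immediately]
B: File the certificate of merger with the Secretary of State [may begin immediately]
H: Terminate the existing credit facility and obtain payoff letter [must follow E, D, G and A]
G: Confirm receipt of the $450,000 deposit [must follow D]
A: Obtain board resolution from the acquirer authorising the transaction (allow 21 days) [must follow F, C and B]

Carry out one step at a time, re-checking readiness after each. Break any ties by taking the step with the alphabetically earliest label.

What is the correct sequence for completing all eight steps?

B, C, D, E, F, A, G, H

B and C have no prerequisites; B has the earlier label, so B is first.
C is the only step now ready → C.
Now D and E have their prerequisites met. D has the earlier label, so D next.
G now also ready, so the ready set is {E, G}; E has the earlier label → E.
Ready: F and G. F has the earlier label → F.
A now also ready, so the ready set is {A, G}; A has the earlier label → A.
G is the only step now ready → G.
H needed A, D, E and G, now all done → H.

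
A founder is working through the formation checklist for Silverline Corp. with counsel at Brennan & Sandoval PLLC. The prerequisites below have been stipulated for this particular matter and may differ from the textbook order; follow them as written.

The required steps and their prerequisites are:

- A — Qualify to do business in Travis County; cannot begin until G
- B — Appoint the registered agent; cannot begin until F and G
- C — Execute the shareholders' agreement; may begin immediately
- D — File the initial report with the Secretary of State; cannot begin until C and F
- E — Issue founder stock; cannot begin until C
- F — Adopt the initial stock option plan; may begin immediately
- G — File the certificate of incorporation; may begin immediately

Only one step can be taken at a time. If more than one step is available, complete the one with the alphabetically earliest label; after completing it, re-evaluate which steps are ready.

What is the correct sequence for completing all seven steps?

C, E, F, D, G, A, B

C, F and G have no prerequisites; C has the earlier label, so C is first.
E now also ready, so the ready set is {E, F, G}; E has the earlier label → E.
Ready: F and G. F has the earlier label → F.
Ready: D and G. D has the earlier label → D.
G is the only step now ready → G.
A and B are both available; A has the earlier label → A.
B needed F and G, now all done → B.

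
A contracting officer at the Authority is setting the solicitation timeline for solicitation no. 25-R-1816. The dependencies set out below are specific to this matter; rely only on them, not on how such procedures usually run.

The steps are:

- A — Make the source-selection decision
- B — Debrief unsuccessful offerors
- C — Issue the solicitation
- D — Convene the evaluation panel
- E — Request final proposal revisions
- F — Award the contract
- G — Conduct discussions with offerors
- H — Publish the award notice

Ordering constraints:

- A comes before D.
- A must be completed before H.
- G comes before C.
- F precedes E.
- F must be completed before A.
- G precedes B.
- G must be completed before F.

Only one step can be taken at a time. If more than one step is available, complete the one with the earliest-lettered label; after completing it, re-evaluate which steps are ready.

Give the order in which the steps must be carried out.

G, B, C, F, A, D, E, H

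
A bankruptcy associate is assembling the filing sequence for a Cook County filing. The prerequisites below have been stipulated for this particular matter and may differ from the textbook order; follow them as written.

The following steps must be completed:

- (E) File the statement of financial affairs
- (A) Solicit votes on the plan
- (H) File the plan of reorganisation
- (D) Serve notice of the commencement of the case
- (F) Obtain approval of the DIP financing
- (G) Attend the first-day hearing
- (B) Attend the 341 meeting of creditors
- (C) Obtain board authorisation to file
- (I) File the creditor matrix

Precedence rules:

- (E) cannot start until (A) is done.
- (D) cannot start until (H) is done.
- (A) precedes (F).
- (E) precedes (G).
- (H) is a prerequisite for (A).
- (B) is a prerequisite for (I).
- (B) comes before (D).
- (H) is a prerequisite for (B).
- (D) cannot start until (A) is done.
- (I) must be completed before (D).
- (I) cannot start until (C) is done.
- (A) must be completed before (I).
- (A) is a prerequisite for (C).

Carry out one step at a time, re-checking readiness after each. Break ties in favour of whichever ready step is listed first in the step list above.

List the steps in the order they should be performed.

Only (H) has no prerequisites, so it is first.
Now (A) and (B) have their prerequisites met. (A) is listed earlier, so (A) next.
(E), (F) and (C) now also ready, so the ready set is {(E), (F), (B), (C)}; (E) is listed earlier → (E).
Now (F), (G), (B) and (C) have their prerequisites met. (F) is listed earlier, so (F) next.
Now (G), (B) and (C) have their prerequisites met. (G) is listed earlier, so (G) next.
Now (B) and (C) have their prerequisites met. (B) is listed earlier, so (B) next.
(C) needed (A), now all done → (C).
(I) needed (A), (B) and (C), now all done → (I).
Next only (D) has its prerequisites met → (D).

(H), (A), (E), (F), (G), (B), (C), (I), (D)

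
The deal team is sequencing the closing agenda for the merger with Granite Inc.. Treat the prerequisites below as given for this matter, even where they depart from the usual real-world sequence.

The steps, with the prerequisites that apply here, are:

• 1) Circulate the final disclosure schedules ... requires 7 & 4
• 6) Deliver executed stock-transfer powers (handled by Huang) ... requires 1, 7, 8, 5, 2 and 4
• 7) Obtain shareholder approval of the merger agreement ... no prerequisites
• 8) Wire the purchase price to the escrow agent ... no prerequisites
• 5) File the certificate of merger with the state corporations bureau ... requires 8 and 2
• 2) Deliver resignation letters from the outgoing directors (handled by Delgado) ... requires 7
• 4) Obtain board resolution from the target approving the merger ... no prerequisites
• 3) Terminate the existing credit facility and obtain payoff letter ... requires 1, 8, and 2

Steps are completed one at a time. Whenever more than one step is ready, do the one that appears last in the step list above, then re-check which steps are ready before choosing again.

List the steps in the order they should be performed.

Nothing is required for 4, 8 and 7. 4 is listed later → 4 first.
8 and 7 are both available; 8 is listed later → 8.
7 is the only step now ready → 7.
Ready: 2 and 1. 2 is listed later → 2.
Now 5 and 1 have their prerequisites met. 5 is listed later, so 5 next.
That leaves 1 as the only ready step → 1.
3 and 6 are both available; 3 is listed later → 3.
6 needed 4, 2, 5, 8, 7 and 1, now all done → 6.

4, 8, 7, 2, 5, 1, 3, 6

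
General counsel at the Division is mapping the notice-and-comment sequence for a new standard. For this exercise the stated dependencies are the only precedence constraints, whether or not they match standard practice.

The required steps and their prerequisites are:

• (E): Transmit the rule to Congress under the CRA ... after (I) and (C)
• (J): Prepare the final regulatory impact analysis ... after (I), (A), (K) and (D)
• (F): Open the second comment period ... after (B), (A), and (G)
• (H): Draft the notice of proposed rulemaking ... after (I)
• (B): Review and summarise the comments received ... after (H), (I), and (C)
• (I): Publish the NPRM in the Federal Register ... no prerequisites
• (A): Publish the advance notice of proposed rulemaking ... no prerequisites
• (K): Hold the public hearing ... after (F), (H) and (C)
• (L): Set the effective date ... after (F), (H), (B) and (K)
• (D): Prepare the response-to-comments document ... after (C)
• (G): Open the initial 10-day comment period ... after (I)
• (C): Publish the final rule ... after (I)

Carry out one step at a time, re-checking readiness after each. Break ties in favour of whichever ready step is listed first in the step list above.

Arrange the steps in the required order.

(I) (H) (A) (G) (C) (E) (B) (F) (K) (L) (D) (J)

Nothing is required for (I) and (A). (I) is listed earlier → (I) first.
Now (H), (A), (G) and (C) have their prerequisites met. (H) is listed earlier, so (H) next.
Ready: (A), (G) and (C). (A) is listed earlier → (A).
Now (G) and (C) have their prerequisites met. (G) is listed earlier, so (G) next.
That leaves (C) as the only ready step → (C).
Now (E), (B) and (D) have their prerequisites met. (E) is listed earlier, so (E) next.
(B) and (D) are both available; (B) is listed earlier → (B).
(F) now also ready, so the ready set is {(F), (D)}; (F) is listed earlier → (F).
Now (K) and (D) have their prerequisites met. (K) is listed earlier, so (K) next.
Now (L) and (D) have their prerequisites met. (L) is listed earlier, so (L) next.
Next only (D) has its prerequisites met → (D).
(J) needed (I), (A), (K) and (D), now all done → (J).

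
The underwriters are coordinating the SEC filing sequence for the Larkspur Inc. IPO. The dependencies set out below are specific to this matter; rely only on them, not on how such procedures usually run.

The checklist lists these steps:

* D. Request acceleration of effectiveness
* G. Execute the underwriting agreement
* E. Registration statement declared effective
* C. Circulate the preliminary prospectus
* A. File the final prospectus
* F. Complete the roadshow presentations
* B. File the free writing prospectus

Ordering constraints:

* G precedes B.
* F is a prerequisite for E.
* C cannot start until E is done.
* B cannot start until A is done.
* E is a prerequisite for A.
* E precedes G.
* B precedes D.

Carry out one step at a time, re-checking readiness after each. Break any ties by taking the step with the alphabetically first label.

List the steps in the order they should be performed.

F is the only step with nothing outstanding, so it goes first.
E needed F, now all done → E.
Now A, C and G have their prerequisites met. A has the earlier label, so A next.
Ready: C and G. C has the earlier label → C.
Next only G has its prerequisites met → G.
That leaves B as the only ready step → B.
That leaves D as the only ready step → D.

F → E → A → C → G → B → D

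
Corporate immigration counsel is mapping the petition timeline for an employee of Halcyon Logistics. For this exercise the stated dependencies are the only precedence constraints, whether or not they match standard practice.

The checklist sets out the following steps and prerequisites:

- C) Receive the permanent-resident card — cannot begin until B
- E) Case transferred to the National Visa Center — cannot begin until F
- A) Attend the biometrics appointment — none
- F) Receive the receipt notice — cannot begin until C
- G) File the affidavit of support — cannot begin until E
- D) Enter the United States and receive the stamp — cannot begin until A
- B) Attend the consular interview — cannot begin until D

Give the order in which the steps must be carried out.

A, D, B, C, F, E, G

A has no prerequisites → A first.
D is the only step now ready → D.
B needed D, now all done → B.
Next only C has its prerequisites met → C.
F needed C, now all done → F.
E needed F, now all done → E.
G is the only step now ready → G.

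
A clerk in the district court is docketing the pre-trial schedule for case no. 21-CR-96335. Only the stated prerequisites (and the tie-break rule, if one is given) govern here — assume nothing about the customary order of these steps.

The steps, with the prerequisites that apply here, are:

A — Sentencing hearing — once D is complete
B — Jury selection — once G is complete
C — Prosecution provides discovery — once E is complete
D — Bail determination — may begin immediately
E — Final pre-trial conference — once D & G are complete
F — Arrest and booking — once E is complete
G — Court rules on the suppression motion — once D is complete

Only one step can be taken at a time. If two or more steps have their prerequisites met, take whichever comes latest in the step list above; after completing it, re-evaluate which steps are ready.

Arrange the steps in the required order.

Only D has no prerequisites, so it is first.
Ready: G and A. G is listed later → G.
E and B now also ready, so the ready set is {E, B, A}; E is listed later → E.
Ready: F, C, B and A. F is listed later → F.
Now C, B and A have their prerequisites met. C is listed later, so C next.
Now B and A have their prerequisites met. B is listed later, so B next.
A needed D, now all done → A.

D, G, E, F, C, B, A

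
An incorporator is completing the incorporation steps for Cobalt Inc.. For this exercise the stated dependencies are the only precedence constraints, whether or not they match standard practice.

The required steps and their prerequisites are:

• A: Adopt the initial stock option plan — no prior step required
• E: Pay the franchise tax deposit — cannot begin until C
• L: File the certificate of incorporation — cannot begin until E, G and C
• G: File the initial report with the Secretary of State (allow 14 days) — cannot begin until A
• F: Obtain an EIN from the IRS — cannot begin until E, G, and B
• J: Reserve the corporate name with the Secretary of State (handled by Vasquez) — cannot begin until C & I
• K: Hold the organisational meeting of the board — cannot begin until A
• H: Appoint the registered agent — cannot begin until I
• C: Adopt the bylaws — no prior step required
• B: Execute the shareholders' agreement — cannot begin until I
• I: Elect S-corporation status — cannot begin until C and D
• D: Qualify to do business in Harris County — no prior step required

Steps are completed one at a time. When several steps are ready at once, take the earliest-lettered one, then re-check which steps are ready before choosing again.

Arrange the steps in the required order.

A, C and D have no prerequisites; A has the earlier label, so A is first.
C, D, G and K are all available; C has the earlier label → C.
E now also ready, so the ready set is {D, E, G, K}; D has the earlier label → D.
Ready: E, G, I and K. E has the earlier label → E.
Now G, I and K have their prerequisites met. G has the earlier label, so G next.
I, K and L are all available; I has the earlier label → I.
B, H and J now also ready, so the ready set is {B, H, J, K, L}; B has the earlier label → B.
Now F, H, J, K and L have their prerequisites met. F has the earlier label, so F next.
H, J, K and L are all available; H has the earlier label → H.
Now J, K and L have their prerequisites met. J has the earlier label, so J next.
Ready: K and L. K has the earlier label → K.
L needed C, E and G, now all done → L.

A, C, D, E, G, I, B, F, H, J, K, L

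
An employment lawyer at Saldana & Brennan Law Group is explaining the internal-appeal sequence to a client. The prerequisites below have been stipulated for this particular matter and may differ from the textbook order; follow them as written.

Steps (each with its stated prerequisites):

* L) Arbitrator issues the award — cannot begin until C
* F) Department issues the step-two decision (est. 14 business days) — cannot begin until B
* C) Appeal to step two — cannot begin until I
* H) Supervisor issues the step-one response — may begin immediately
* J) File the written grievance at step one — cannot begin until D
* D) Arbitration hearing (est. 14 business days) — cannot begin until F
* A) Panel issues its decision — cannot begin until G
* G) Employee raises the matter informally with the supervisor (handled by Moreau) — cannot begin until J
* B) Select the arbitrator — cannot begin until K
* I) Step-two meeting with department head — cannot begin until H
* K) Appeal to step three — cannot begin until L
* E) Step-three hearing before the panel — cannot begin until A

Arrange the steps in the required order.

H, I, C, L, K, B, F, D, J, G, A, E

Only H has no prerequisites, so it is first.
That leaves I as the only ready step → I.
That leaves C as the only ready step → C.
Next only L has its prerequisites met → L.
K is the only step now ready → K.
Next only B has its prerequisites met → B.
F needed B, now all done → F.
D needed F, now all done → D.
J needed D, now all done → J.
That leaves G as the only ready step → G.
A is the only step now ready → A.
That leaves E as the only ready step → E.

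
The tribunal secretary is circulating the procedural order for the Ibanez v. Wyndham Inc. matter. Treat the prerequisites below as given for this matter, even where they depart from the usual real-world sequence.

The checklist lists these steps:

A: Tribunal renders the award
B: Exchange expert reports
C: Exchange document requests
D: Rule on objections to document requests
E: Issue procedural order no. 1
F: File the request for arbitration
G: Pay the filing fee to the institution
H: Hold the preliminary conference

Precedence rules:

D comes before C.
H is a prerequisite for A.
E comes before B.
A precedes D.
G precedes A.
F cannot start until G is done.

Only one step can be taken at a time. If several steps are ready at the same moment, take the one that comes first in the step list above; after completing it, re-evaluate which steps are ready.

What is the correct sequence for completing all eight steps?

E B G F H A D C

Nothing is required for E, G and H. E is listed earlier → E first.
Ready: B, G and H. B is listed earlier → B.
G and H are both available; G is listed earlier → G.
F now also ready, so the ready set is {F, H}; F is listed earlier → F.
Next only H has its prerequisites met → H.
A is the only step now ready → A.
D needed A, now all done → D.
C needed D, now all done → C.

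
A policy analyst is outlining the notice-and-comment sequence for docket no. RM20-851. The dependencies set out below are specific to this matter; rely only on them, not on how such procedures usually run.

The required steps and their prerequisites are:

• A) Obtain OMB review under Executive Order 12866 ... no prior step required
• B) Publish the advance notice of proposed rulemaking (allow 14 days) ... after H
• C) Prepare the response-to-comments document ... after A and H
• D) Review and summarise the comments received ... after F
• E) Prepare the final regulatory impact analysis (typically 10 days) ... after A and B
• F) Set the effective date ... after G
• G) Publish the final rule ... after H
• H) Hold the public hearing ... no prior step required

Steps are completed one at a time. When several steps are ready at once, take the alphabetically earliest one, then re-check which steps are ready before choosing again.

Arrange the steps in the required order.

Nothing is required for A and H. A has the earlier label → A first.
H is the only step now ready → H.
Ready: B, C and G. B has the earlier label → B.
C, E and G are all available; C has the earlier label → C.
E and G are both available; E has the earlier label → E.
G is the only step now ready → G.
That leaves F as the only ready step → F.
D is the only step now ready → D.

A H B C E G F D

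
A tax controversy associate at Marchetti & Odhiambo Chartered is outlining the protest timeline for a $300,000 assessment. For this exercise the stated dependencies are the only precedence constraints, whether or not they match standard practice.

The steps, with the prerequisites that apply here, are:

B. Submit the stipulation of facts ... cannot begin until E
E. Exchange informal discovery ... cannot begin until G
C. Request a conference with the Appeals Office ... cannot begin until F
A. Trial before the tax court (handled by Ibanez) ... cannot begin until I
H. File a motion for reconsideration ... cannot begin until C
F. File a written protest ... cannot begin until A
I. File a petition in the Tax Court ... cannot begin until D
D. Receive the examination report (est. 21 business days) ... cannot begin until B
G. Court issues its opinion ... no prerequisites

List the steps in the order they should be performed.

G, E, B, D, I, A, F, C, H

G has no prerequisites → G first.
E needed G, now all done → E.
B needed E, now all done → B.
D is the only step now ready → D.
That leaves I as the only ready step → I.
Next only A has its prerequisites met → A.
That leaves F as the only ready step → F.
C is the only step now ready → C.
Next only H has its prerequisites met → H.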